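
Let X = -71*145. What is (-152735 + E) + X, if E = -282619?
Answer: -445649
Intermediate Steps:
X = -10295
(-152735 + E) + X = (-152735 - 282619) - 10295 = -435354 - 10295 = -445649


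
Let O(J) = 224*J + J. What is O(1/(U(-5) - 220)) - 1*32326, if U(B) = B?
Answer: -32327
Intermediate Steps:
O(J) = 225*J
O(1/(U(-5) - 220)) - 1*32326 = 225/(-5 - 220) - 1*32326 = 225/(-225) - 32326 = 225*(-1/225) - 32326 = -1 - 32326 = -32327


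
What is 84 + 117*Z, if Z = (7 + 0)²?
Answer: 5817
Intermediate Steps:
Z = 49 (Z = 7² = 49)
84 + 117*Z = 84 + 117*49 = 84 + 5733 = 5817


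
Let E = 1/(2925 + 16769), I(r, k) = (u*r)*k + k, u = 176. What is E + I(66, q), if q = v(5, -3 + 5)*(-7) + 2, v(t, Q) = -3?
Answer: 5262059555/19694 ≈ 2.6719e+5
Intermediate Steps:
q = 23 (q = -3*(-7) + 2 = 21 + 2 = 23)
I(r, k) = k + 176*k*r (I(r, k) = (176*r)*k + k = 176*k*r + k = k + 176*k*r)
E = 1/19694 ≈ 5.0777e-5
E + I(66, q) = 1/19694 + 23*(1 + 176*66) = 1/19694 + 23*(1 + 11616) = 1/19694 + 23*11617 = 1/19694 + 267191 = 5262059555/19694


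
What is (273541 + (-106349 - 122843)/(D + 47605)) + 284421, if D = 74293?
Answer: 34007111342/60949 ≈ 5.5796e+5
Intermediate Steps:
(273541 + (-106349 - 122843)/(D + 47605)) + 284421 = (273541 + (-106349 - 122843)/(74293 + 47605)) + 284421 = (273541 - 229192/121898) + 284421 = (273541 - 229192*1/121898) + 284421 = (273541 - 114596/60949) + 284421 = 16671935813/60949 + 284421 = 34007111342/60949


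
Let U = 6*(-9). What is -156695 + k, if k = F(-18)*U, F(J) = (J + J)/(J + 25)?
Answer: -1094921/7 ≈ -1.5642e+5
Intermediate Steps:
U = -54
F(J) = 2*J/(25 + J) (F(J) = (2*J)/(25 + J) = 2*J/(25 + J))
k = 1944/7 (k = (2*(-18)/(25 - 18))*(-54) = (2*(-18)/7)*(-54) = (2*(-18)*(⅐))*(-54) = -36/7*(-54) = 1944/7 ≈ 277.71)
-156695 + k = -156695 + 1944/7 = -1094921/7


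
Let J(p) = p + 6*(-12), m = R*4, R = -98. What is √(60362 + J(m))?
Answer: √59898 ≈ 244.74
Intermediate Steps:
m = -392 (m = -98*4 = -392)
J(p) = -72 + p (J(p) = p - 72 = -72 + p)
√(60362 + J(m)) = √(60362 + (-72 - 392)) = √(60362 - 464) = √59898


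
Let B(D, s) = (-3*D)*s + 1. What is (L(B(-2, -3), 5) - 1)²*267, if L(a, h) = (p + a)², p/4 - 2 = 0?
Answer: 1708800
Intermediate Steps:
p = 8 (p = 8 + 4*0 = 8 + 0 = 8)
B(D, s) = 1 - 3*D*s (B(D, s) = -3*D*s + 1 = 1 - 3*D*s)
L(a, h) = (8 + a)²
(L(B(-2, -3), 5) - 1)²*267 = ((8 + (1 - 3*(-2)*(-3)))² - 1)²*267 = ((8 + (1 - 18))² - 1)²*267 = ((8 - 17)² - 1)²*267 = ((-9)² - 1)²*267 = (81 - 1)²*267 = 80²*267 = 6400*267 = 1708800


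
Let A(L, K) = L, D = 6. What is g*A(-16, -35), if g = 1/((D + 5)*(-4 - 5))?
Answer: 16/99 ≈ 0.16162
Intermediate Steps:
g = -1/99 (g = 1/((6 + 5)*(-4 - 5)) = 1/(11*(-9)) = 1/(-99) = -1/99 ≈ -0.010101)
g*A(-16, -35) = -1/99*(-16) = 16/99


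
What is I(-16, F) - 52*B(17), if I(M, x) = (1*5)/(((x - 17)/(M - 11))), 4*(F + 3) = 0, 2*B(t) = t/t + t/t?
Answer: -181/4 ≈ -45.250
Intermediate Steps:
B(t) = 1 (B(t) = (t/t + t/t)/2 = (1 + 1)/2 = (½)*2 = 1)
F = -3 (F = -3 + (¼)*0 = -3 + 0 = -3)
I(M, x) = 5*(-11 + M)/(-17 + x) (I(M, x) = 5/(((-17 + x)/(-11 + M))) = 5*((-11 + M)/(-17 + x)) = 5*(-11 + M)/(-17 + x))
I(-16, F) - 52*B(17) = 5*(-11 - 16)/(-17 - 3) - 52*1 = 5*(-27)/(-20) - 52 = 5*(-1/20)*(-27) - 52 = 27/4 - 52 = -181/4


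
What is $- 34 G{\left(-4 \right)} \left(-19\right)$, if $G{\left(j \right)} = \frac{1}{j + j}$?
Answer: $- \frac{323}{4} \approx -80.75$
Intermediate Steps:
$G{\left(j \right)} = \frac{1}{2 j}$
$- 34 G{\left(-4 \right)} \left(-19\right) = - 34 \frac{1}{2 \left(-4\right)} \left(-19\right) = - 34 \cdot \frac{1}{2} \left(- \frac{1}{4}\right) \left(-19\right) = \left(-34\right) \left(- \frac{1}{8}\right) \left(-19\right) = \frac{17}{4} \left(-19\right) = - \frac{323}{4}$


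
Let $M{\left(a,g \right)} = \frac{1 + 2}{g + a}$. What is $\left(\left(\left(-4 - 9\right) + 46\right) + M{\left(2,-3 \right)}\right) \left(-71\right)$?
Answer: $-2130$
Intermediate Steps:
$M{\left(a,g \right)} = \frac{3}{a + g}$
$\left(\left(\left(-4 - 9\right) + 46\right) + M{\left(2,-3 \right)}\right) \left(-71\right) = \left(\left(\left(-4 - 9\right) + 46\right) + \frac{3}{2 - 3}\right) \left(-71\right) = \left(\left(-13 + 46\right) + \frac{3}{-1}\right) \left(-71\right) = \left(33 + 3 \left(-1\right)\right) \left(-71\right) = \left(33 - 3\right) \left(-71\right) = 30 \left(-71\right) = -2130$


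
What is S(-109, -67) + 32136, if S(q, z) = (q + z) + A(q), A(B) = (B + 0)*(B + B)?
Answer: 55722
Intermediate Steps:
A(B) = 2*B**2 (A(B) = B*(2*B) = 2*B**2)
S(q, z) = q + z + 2*q**2 (S(q, z) = (q + z) + 2*q**2 = q + z + 2*q**2)
S(-109, -67) + 32136 = (-109 - 67 + 2*(-109)**2) + 32136 = (-109 - 67 + 2*11881) + 32136 = (-109 - 67 + 23762) + 32136 = 23586 + 32136 = 55722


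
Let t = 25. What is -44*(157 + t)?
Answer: -8008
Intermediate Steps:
-44*(157 + t) = -44*(157 + 25) = -44*182 = -8008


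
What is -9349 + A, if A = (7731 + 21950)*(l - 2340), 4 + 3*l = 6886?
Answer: -1374675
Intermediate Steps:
l = 2294 (l = -4/3 + (1/3)*6886 = -4/3 + 6886/3 = 2294)
A = -1365326 (A = (7731 + 21950)*(2294 - 2340) = 29681*(-46) = -1365326)
-9349 + A = -9349 - 1365326 = -1374675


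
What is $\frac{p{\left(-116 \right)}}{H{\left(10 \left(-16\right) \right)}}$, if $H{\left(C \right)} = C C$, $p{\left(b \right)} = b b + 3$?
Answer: $\frac{13459}{25600} \approx 0.52574$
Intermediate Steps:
$p{\left(b \right)} = 3 + b^{2}$ ($p{\left(b \right)} = b^{2} + 3 = 3 + b^{2}$)
$H{\left(C \right)} = C^{2}$
$\frac{p{\left(-116 \right)}}{H{\left(10 \left(-16\right) \right)}} = \frac{3 + \left(-116\right)^{2}}{\left(10 \left(-16\right)\right)^{2}} = \frac{3 + 13456}{\left(-160\right)^{2}} = \frac{13459}{25600}$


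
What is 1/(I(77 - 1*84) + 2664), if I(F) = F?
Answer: 1/2657 ≈ 0.00037636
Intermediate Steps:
1/(I(77 - 1*84) + 2664) = 1/((77 - 1*84) + 2664) = 1/((77 - 84) + 2664) = 1/(-7 + 2664) = 1/2657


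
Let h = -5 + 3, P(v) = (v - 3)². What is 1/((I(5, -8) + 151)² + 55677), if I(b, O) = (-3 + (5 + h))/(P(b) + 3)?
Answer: 1/78478 ≈ 1.2742e-5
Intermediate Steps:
P(v) = (-3 + v)²
h = -2
I(b, O) = 0 (I(b, O) = (-3 + (5 - 2))/((-3 + b)² + 3) = (-3 + 3)/(3 + (-3 + b)²) = 0/(3 + (-3 + b)²) = 0)
1/((I(5, -8) + 151)² + 55677) = 1/((0 + 151)² + 55677) = 1/(151² + 55677) = 1/(22801 + 55677) = 1/78478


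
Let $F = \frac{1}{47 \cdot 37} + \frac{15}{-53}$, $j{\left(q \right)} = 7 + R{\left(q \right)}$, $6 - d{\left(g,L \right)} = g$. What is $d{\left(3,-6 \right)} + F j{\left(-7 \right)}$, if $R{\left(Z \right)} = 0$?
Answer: $\frac{94277}{92167} \approx 1.0229$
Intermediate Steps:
$d{\left(g,L \right)} = 6 - g$
$j{\left(q \right)} = 7$ ($j{\left(q \right)} = 7 + 0 = 7$)
$F = - \frac{26032}{92167}$ ($F = \frac{1}{47} \cdot \frac{1}{37} + 15 \left(- \frac{1}{53}\right) = \frac{1}{1739} - \frac{15}{53} = - \frac{26032}{92167} \approx -0.28244$)
$d{\left(3,-6 \right)} + F j{\left(-7 \right)} = \left(6 - 3\right) - \frac{182224}{92167} = 3 - \frac{182224}{92167} = \frac{94277}{92167}$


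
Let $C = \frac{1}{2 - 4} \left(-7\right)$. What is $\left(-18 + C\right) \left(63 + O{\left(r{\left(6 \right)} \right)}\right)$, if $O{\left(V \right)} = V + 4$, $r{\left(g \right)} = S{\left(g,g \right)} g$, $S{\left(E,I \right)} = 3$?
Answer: $- \frac{2465}{2} \approx -1232.5$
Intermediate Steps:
$r{\left(g \right)} = 3 g$
$C = \frac{7}{2}$ ($C = \frac{1}{-2} \left(-7\right) = \left(- \frac{1}{2}\right) \left(-7\right) = \frac{7}{2} \approx 3.5$)
$O{\left(V \right)} = 4 + V$
$\left(-18 + C\right) \left(63 + O{\left(r{\left(6 \right)} \right)}\right) = \left(-18 + \frac{7}{2}\right) \left(63 + \left(4 + 3 \cdot 6\right)\right) = - \frac{29 \left(63 + \left(4 + 18\right)\right)}{2} = - \frac{29 \left(63 + 22\right)}{2} = \left(- \frac{29}{2}\right) 85 = - \frac{2465}{2}$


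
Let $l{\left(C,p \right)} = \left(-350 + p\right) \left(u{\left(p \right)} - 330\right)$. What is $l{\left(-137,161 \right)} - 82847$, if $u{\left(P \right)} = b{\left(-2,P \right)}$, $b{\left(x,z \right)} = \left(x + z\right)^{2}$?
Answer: $-4798586$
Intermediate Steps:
$u{\left(P \right)} = \left(-2 + P\right)^{2}$
$l{\left(C,p \right)} = \left(-350 + p\right) \left(-330 + \left(-2 + p\right)^{2}\right)$ ($l{\left(C,p \right)} = \left(-350 + p\right) \left(\left(-2 + p\right)^{2} - 330\right) = \left(-350 + p\right) \left(-330 + \left(-2 + p\right)^{2}\right)$)
$l{\left(-137,161 \right)} - 82847 = \left(114100 + 161^{3} - 354 \cdot 161^{2} + 1074 \cdot 161\right) - 82847 = \left(114100 + 4173281 - 9176034 + 172914\right) - 82847 = -4715739 - 82847 = -4798586$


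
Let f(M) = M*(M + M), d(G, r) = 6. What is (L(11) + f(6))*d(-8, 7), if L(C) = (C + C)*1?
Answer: 564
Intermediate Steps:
f(M) = 2*M² (f(M) = M*(2*M) = 2*M²)
L(C) = 2*C (L(C) = (2*C)*1 = 2*C)
(L(11) + f(6))*d(-8, 7) = (2*11 + 2*6²)*6 = (22 + 2*36)*6 = (22 + 72)*6 = 94*6 = 564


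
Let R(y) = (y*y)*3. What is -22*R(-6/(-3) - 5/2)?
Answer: -33/2 ≈ -16.500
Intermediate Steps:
R(y) = 3*y² (R(y) = y²*3 = 3*y²)
-22*R(-6/(-3) - 5/2) = -66*(-6/(-3) - 5/2)² = -66*(-6*(-⅓) - 5*½)² = -66*(2 - 5/2)² = -66*(-½)² = -66/4 = -22*¾ = -33/2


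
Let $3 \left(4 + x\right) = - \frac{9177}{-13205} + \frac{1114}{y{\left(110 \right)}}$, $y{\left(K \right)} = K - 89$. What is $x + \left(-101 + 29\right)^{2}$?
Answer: $\frac{227590673}{43785} \approx 5197.9$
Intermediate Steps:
$y{\left(K \right)} = -89 + K$
$x = \frac{609233}{43785}$ ($x = -4 + \frac{- \frac{9177}{-13205} + \frac{1114}{-89 + 110}}{3} = -4 + \frac{\left(-9177\right) \left(- \frac{1}{13205}\right) + \frac{1114}{21}}{3} = -4 + \frac{\frac{483}{695} + 1114 \cdot \frac{1}{21}}{3} = -4 + \frac{\frac{483}{695} + \frac{1114}{21}}{3} = -4 + \frac{1}{3} \cdot \frac{784373}{14595} = -4 + \frac{784373}{43785} = \frac{609233}{43785} \approx 13.914$)
$x + \left(-101 + 29\right)^{2} = \frac{609233}{43785} + \left(-101 + 29\right)^{2} = \frac{609233}{43785} + \left(-72\right)^{2} = \frac{609233}{43785} + 5184 = \frac{227590673}{43785}$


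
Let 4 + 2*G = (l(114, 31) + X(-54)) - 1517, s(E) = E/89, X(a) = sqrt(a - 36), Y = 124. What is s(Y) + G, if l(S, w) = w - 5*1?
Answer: -132807/178 + 3*I*sqrt(10)/2 ≈ -746.11 + 4.7434*I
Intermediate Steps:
X(a) = sqrt(-36 + a)
l(S, w) = -5 + w (l(S, w) = w - 5 = -5 + w)
s(E) = E/89 (s(E) = E*(1/89) = E/89)
G = -1495/2 + 3*I*sqrt(10)/2 (G = -2 + (((-5 + 31) + sqrt(-36 - 54)) - 1517)/2 = -2 + ((26 + sqrt(-90)) - 1517)/2 = -2 + ((26 + 3*I*sqrt(10)) - 1517)/2 = -2 + (-1491 + 3*I*sqrt(10))/2 = -2 + (-1491/2 + 3*I*sqrt(10)/2) = -1495/2 + 3*I*sqrt(10)/2 ≈ -747.5 + 4.7434*I)
s(Y) + G = (1/89)*124 + (-1495/2 + 3*I*sqrt(10)/2) = 124/89 + (-1495/2 + 3*I*sqrt(10)/2) = -132807/178 + 3*I*sqrt(10)/2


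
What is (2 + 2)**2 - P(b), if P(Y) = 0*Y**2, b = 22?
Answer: 16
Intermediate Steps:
P(Y) = 0
(2 + 2)**2 - P(b) = (2 + 2)**2 - 1*0 = 4**2 + 0 = 16 + 0 = 16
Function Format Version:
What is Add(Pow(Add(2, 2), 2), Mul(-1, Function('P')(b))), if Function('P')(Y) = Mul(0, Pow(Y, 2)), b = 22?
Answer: 16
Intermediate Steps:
Function('P')(Y) = 0
Add(Pow(Add(2, 2), 2), Mul(-1, Function('P')(b))) = Add(Pow(Add(2, 2), 2), Mul(-1, 0)) = Add(Pow(4, 2), 0) = Add(16, 0) = 16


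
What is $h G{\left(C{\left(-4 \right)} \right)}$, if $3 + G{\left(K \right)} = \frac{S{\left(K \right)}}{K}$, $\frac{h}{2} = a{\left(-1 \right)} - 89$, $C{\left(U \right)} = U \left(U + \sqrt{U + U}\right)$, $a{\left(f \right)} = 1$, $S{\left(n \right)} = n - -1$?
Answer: $\frac{1034}{3} - \frac{11 i \sqrt{2}}{3} \approx 344.67 - 5.1854 i$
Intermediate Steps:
$S{\left(n \right)} = 1 + n$ ($S{\left(n \right)} = n + 1 = 1 + n$)
$C{\left(U \right)} = U \left(U + \sqrt{2} \sqrt{U}\right)$ ($C{\left(U \right)} = U \left(U + \sqrt{2 U}\right) = U \left(U + \sqrt{2} \sqrt{U}\right)$)
$h = -176$ ($h = 2 \left(1 - 89\right) = 2 \left(-88\right) = -176$)
$G{\left(K \right)} = -3 + \frac{1 + K}{K}$
$h G{\left(C{\left(-4 \right)} \right)} = - 176 \left(-2 + \frac{1}{\left(-4\right)^{2} + \sqrt{2} \left(-4\right)^{\frac{3}{2}}}\right) = - 176 \left(-2 + \frac{1}{16 + \sqrt{2} \left(- 8 i\right)}\right) = - 176 \left(-2 + \frac{1}{16 - 8 i \sqrt{2}}\right) = 352 - \frac{176}{16 - 8 i \sqrt{2}}$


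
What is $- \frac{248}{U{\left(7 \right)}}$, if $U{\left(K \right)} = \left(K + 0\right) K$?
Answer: $- \frac{248}{49} \approx -5.0612$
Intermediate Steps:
$U{\left(K \right)} = K^{2}$ ($U{\left(K \right)} = K K = K^{2}$)
$- \frac{248}{U{\left(7 \right)}} = - \frac{248}{7^{2}} = - \frac{248}{49}$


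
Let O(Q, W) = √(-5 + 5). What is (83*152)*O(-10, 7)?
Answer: 0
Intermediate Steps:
O(Q, W) = 0 (O(Q, W) = √0 = 0)
(83*152)*O(-10, 7) = (83*152)*0 = 12616*0 = 0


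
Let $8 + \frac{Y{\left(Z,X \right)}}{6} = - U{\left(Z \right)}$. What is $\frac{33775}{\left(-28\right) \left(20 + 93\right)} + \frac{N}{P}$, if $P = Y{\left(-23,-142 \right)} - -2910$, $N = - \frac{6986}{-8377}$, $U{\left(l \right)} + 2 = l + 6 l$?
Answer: $- \frac{19400737291}{1817473920} \approx -10.675$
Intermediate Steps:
$U{\left(l \right)} = -2 + 7 l$ ($U{\left(l \right)} = -2 + \left(l + 6 l\right) = -2 + 7 l$)
$N = \frac{6986}{8377}$ ($N = \left(-6986\right) \left(- \frac{1}{8377}\right) = \frac{6986}{8377} \approx 0.83395$)
$Y{\left(Z,X \right)} = -36 - 42 Z$ ($Y{\left(Z,X \right)} = -48 + 6 \left(- (-2 + 7 Z)\right) = -48 + 6 \left(2 - 7 Z\right) = -48 - \left(-12 + 42 Z\right) = -36 - 42 Z$)
$P = 3840$ ($P = \left(-36 - -966\right) - -2910 = \left(-36 + 966\right) + 2910 = 930 + 2910 = 3840$)
$\frac{33775}{\left(-28\right) \left(20 + 93\right)} + \frac{N}{P} = \frac{33775}{\left(-28\right) \left(20 + 93\right)} + \frac{6986}{8377 \cdot 3840} = \frac{33775}{\left(-28\right) 113} + \frac{6986}{8377} \cdot \frac{1}{3840} = \frac{33775}{-3164} + \frac{3493}{16083840} = 33775 \left(- \frac{1}{3164}\right) + \frac{3493}{16083840} = - \frac{4825}{452} + \frac{3493}{16083840} = - \frac{19400737291}{1817473920}$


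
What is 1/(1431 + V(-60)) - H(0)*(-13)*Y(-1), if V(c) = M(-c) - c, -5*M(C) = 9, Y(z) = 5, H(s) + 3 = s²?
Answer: -1451965/7446 ≈ -195.00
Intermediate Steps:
H(s) = -3 + s²
M(C) = -9/5 (M(C) = -⅕*9 = -9/5)
V(c) = -9/5 - c
1/(1431 + V(-60)) - H(0)*(-13)*Y(-1) = 1/(1431 + (-9/5 - 1*(-60))) - (-3 + 0²)*(-13)*5 = 1/(1431 + (-9/5 + 60)) - (-3 + 0)*(-13)*5 = 1/(1431 + 291/5) - (-3*(-13))*5 = 1/(7446/5) - 39*5 = 5/7446 - 1*195 = 5/7446 - 195 = -1451965/7446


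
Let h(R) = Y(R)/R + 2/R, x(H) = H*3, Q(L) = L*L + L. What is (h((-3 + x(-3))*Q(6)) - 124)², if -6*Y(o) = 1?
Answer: 140615250169/9144576 ≈ 15377.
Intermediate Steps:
Q(L) = L + L² (Q(L) = L² + L = L + L²)
Y(o) = -⅙ (Y(o) = -⅙*1 = -⅙)
x(H) = 3*H
h(R) = 11/(6*R) (h(R) = -1/(6*R) + 2/R = 11/(6*R))
(h((-3 + x(-3))*Q(6)) - 124)² = (11/(6*(((-3 + 3*(-3))*(6*(1 + 6))))) - 124)² = (11/(6*(((-3 - 9)*(6*7)))) - 124)² = (11/(6*((-12*42))) - 124)² = ((11/6)/(-504) - 124)² = ((11/6)*(-1/504) - 124)² = (-11/3024 - 124)² = (-374987/3024)² = 140615250169/9144576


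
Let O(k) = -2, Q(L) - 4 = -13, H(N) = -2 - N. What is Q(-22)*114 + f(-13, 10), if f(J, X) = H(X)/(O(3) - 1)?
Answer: -1022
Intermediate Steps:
Q(L) = -9 (Q(L) = 4 - 13 = -9)
f(J, X) = ⅔ + X/3 (f(J, X) = (-2 - X)/(-2 - 1) = (-2 - X)/(-3) = (-2 - X)*(-⅓) = ⅔ + X/3)
Q(-22)*114 + f(-13, 10) = -9*114 + (⅔ + (⅓)*10) = -1026 + (⅔ + 10/3) = -1026 + 4 = -1022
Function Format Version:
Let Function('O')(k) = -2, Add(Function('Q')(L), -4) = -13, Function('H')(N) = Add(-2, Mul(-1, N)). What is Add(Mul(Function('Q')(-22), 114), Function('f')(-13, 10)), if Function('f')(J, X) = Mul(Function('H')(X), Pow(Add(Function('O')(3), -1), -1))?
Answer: -1022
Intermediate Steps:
Function('Q')(L) = -9 (Function('Q')(L) = Add(4, -13) = -9)
Function('f')(J, X) = Add(Rational(2, 3), Mul(Rational(1, 3), X)) (Function('f')(J, X) = Mul(Add(-2, Mul(-1, X)), Pow(Add(-2, -1), -1)) = Mul(Add(-2, Mul(-1, X)), Pow(-3, -1)) = Mul(Add(-2, Mul(-1, X)), Rational(-1, 3)) = Add(Rational(2, 3), Mul(Rational(1, 3), X)))
Add(Mul(Function('Q')(-22), 114), Function('f')(-13, 10)) = Add(Mul(-9, 114), Add(Rational(2, 3), Mul(Rational(1, 3), 10))) = Add(-1026, Add(Rational(2, 3), Rational(10, 3))) = Add(-1026, 4) = -1022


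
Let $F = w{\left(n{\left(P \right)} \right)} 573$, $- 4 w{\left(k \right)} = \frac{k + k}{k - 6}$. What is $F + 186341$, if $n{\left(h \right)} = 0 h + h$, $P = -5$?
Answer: $\frac{4096637}{22} \approx 1.8621 \cdot 10^{5}$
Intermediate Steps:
$n{\left(h \right)} = h$ ($n{\left(h \right)} = 0 + h = h$)
$w{\left(k \right)} = - \frac{k}{2 \left(-6 + k\right)}$ ($w{\left(k \right)} = - \frac{\left(k + k\right) \frac{1}{k - 6}}{4} = - \frac{2 k \frac{1}{-6 + k}}{4} = - \frac{k}{2 \left(-6 + k\right)}$)
$F = - \frac{2865}{22}$ ($F = \left(-1\right) \left(-5\right) \frac{1}{-12 + 2 \left(-5\right)} 573 = \left(-1\right) \left(-5\right) \frac{1}{-12 - 10} \cdot 573 = \left(-1\right) \left(-5\right) \frac{1}{-22} \cdot 573 = \left(-1\right) \left(-5\right) \left(- \frac{1}{22}\right) 573 = \left(- \frac{5}{22}\right) 573 = - \frac{2865}{22} \approx -130.23$)
$F + 186341 = - \frac{2865}{22} + 186341 = \frac{4096637}{22}$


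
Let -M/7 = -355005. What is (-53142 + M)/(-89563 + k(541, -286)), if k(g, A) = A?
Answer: -2431893/89849 ≈ -27.066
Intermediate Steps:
M = 2485035 (M = -7*(-355005) = 2485035)
(-53142 + M)/(-89563 + k(541, -286)) = (-53142 + 2485035)/(-89563 - 286) = 2431893/(-89849) = 2431893*(-1/89849) = -2431893/89849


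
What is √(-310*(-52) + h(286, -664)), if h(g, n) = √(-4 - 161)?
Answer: √(16120 + I*√165) ≈ 126.96 + 0.0506*I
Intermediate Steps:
h(g, n) = I*√165 (h(g, n) = √(-165) = I*√165)
√(-310*(-52) + h(286, -664)) = √(-310*(-52) + I*√165) = √(16120 + I*√165)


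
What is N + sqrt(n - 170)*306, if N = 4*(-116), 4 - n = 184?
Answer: -464 + 1530*I*sqrt(14) ≈ -464.0 + 5724.7*I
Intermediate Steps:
n = -180 (n = 4 - 1*184 = 4 - 184 = -180)
N = -464
N + sqrt(n - 170)*306 = -464 + sqrt(-180 - 170)*306 = -464 + sqrt(-350)*306 = -464 + (5*I*sqrt(14))*306 = -464 + 1530*I*sqrt(14)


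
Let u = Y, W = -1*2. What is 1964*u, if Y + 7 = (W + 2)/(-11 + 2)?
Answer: -13748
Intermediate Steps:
W = -2
Y = -7 (Y = -7 + (-2 + 2)/(-11 + 2) = -7 + 0/(-9) = -7 + 0*(-⅑) = -7 + 0 = -7)
u = -7
1964*u = 1964*(-7) = -13748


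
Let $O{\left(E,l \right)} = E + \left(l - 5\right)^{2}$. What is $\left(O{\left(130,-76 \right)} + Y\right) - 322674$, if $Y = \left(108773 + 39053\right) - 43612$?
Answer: $-211769$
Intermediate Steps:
$O{\left(E,l \right)} = E + \left(-5 + l\right)^{2}$
$Y = 104214$ ($Y = 147826 - 43612 = 104214$)
$\left(O{\left(130,-76 \right)} + Y\right) - 322674 = \left(\left(130 + \left(-5 - 76\right)^{2}\right) + 104214\right) - 322674 = \left(\left(130 + \left(-81\right)^{2}\right) + 104214\right) - 322674 = \left(\left(130 + 6561\right) + 104214\right) - 322674 = \left(6691 + 104214\right) - 322674 = 110905 - 322674 = -211769$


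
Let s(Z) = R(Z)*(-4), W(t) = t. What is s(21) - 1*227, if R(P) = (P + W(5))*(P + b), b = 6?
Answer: -3035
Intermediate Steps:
R(P) = (5 + P)*(6 + P) (R(P) = (P + 5)*(P + 6) = (5 + P)*(6 + P))
s(Z) = -120 - 44*Z - 4*Z**2 (s(Z) = (30 + Z**2 + 11*Z)*(-4) = -120 - 44*Z - 4*Z**2)
s(21) - 1*227 = (-120 - 44*21 - 4*21**2) - 1*227 = (-120 - 924 - 4*441) - 227 = (-120 - 924 - 1764) - 227 = -2808 - 227 = -3035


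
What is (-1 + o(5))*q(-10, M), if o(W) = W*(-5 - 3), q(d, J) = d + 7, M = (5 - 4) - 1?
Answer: 123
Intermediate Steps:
M = 0 (M = 1 - 1 = 0)
q(d, J) = 7 + d
o(W) = -8*W (o(W) = W*(-8) = -8*W)
(-1 + o(5))*q(-10, M) = (-1 - 8*5)*(7 - 10) = (-1 - 40)*(-3) = -41*(-3) = 123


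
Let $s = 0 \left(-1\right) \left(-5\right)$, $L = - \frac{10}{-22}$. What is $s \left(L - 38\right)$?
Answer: $0$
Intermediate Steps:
$L = \frac{5}{11}$ ($L = \left(-10\right) \left(- \frac{1}{22}\right) = \frac{5}{11} \approx 0.45455$)
$s = 0$ ($s = 0 \left(-5\right) = 0$)
$s \left(L - 38\right) = 0 \left(\frac{5}{11} - 38\right) = 0 \left(- \frac{413}{11}\right) = 0$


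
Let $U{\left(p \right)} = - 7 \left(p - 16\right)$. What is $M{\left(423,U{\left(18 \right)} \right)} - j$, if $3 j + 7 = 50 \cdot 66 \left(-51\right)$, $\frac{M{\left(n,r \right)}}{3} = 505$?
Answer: $\frac{172852}{3} \approx 57617.0$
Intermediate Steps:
$U{\left(p \right)} = 112 - 7 p$ ($U{\left(p \right)} = - 7 \left(-16 + p\right) = 112 - 7 p$)
$M{\left(n,r \right)} = 1515$ ($M{\left(n,r \right)} = 3 \cdot 505 = 1515$)
$j = - \frac{168307}{3}$ ($j = - \frac{7}{3} + \frac{50 \cdot 66 \left(-51\right)}{3} = - \frac{7}{3} + \frac{3300 \left(-51\right)}{3} = - \frac{7}{3} + \frac{1}{3} \left(-168300\right) = - \frac{7}{3} - 56100 = - \frac{168307}{3} \approx -56102.0$)
$M{\left(423,U{\left(18 \right)} \right)} - j = 1515 - - \frac{168307}{3} = 1515 + \frac{168307}{3} = \frac{172852}{3}$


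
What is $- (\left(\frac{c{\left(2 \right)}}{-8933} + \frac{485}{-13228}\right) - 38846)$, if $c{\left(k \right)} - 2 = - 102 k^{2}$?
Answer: $\frac{4590264676441}{118165724} \approx 38846.0$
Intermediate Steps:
$c{\left(k \right)} = 2 - 102 k^{2}$
$- (\left(\frac{c{\left(2 \right)}}{-8933} + \frac{485}{-13228}\right) - 38846) = - (\left(\frac{2 - 102 \cdot 2^{2}}{-8933} + \frac{485}{-13228}\right) - 38846) = - (\left(\left(2 - 408\right) \left(- \frac{1}{8933}\right) + 485 \left(- \frac{1}{13228}\right)\right) - 38846) = - (\left(\left(2 - 408\right) \left(- \frac{1}{8933}\right) - \frac{485}{13228}\right) - 38846) = - (\left(\left(-406\right) \left(- \frac{1}{8933}\right) - \frac{485}{13228}\right) - 38846) = - (\left(\frac{406}{8933} - \frac{485}{13228}\right) - 38846) = - (\frac{1038063}{118165724} - 38846) = \left(-1\right) \left(- \frac{4590264676441}{118165724}\right) = \frac{4590264676441}{118165724}$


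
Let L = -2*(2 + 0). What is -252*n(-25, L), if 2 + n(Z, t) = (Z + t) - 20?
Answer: 12852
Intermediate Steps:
L = -4 (L = -2*2 = -4)
n(Z, t) = -22 + Z + t (n(Z, t) = -2 + ((Z + t) - 20) = -2 + (-20 + Z + t) = -22 + Z + t)
-252*n(-25, L) = -252*(-22 - 25 - 4) = -252*(-51) = 12852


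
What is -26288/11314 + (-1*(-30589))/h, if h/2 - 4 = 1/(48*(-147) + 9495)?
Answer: 421792880131/110390698 ≈ 3820.9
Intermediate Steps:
h = 19514/2439 (h = 8 + 2/(48*(-147) + 9495) = 8 + 2/(-7056 + 9495) = 8 + 2/2439 = 19514/2439 ≈ 8.0008)
-26288/11314 + (-1*(-30589))/h = -26288/11314 + (-1*(-30589))/(19514/2439) = -26288*1/11314 + 30589*(2439/19514) = -13144/5657 + 74606571/19514 = 421792880131/110390698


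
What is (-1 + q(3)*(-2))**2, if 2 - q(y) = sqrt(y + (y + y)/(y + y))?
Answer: 1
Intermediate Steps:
q(y) = 2 - sqrt(1 + y) (q(y) = 2 - sqrt(y + (y + y)/(y + y)) = 2 - sqrt(y + (2*y)/((2*y))) = 2 - sqrt(y + (2*y)*(1/(2*y))) = 2 - sqrt(y + 1) = 2 - sqrt(1 + y))
(-1 + q(3)*(-2))**2 = (-1 + (2 - sqrt(1 + 3))*(-2))**2 = (-1 + (2 - sqrt(4))*(-2))**2 = (-1 + (2 - 1*2)*(-2))**2 = (-1 + (2 - 2)*(-2))**2 = (-1 + 0*(-2))**2 = (-1 + 0)**2 = (-1)**2 = 1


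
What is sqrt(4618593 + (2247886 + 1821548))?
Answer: sqrt(8688027) ≈ 2947.5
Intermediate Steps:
sqrt(4618593 + (2247886 + 1821548)) = sqrt(4618593 + 4069434) = sqrt(8688027)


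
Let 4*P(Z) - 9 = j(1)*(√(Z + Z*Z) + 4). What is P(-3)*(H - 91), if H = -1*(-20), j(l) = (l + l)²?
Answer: -1775/4 - 71*√6 ≈ -617.66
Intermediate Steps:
j(l) = 4*l² (j(l) = (2*l)² = 4*l²)
H = 20
P(Z) = 25/4 + √(Z + Z²) (P(Z) = 9/4 + ((4*1²)*(√(Z + Z*Z) + 4))/4 = 9/4 + ((4*1)*(√(Z + Z²) + 4))/4 = 9/4 + (4*(4 + √(Z + Z²)))/4 = 9/4 + (16 + 4*√(Z + Z²))/4 = 9/4 + (4 + √(Z + Z²)) = 25/4 + √(Z + Z²))
P(-3)*(H - 91) = (25/4 + √(-3*(1 - 3)))*(20 - 91) = (25/4 + √(-3*(-2)))*(-71) = (25/4 + √6)*(-71) = -1775/4 - 71*√6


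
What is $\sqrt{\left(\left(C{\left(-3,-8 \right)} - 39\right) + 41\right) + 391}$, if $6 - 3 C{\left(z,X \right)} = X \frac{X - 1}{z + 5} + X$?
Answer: $\frac{\sqrt{3471}}{3} \approx 19.638$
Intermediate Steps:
$C{\left(z,X \right)} = 2 - \frac{X}{3} - \frac{X \left(-1 + X\right)}{3 \left(5 + z\right)}$ ($C{\left(z,X \right)} = 2 - \frac{X \frac{X - 1}{z + 5} + X}{3} = 2 - \frac{X \frac{-1 + X}{5 + z} + X}{3} = 2 - \frac{\frac{X \left(-1 + X\right)}{5 + z} + X}{3} = 2 - \frac{X + \frac{X \left(-1 + X\right)}{5 + z}}{3} = 2 - \left(\frac{X}{3} + \frac{X \left(-1 + X\right)}{3 \left(5 + z\right)}\right) = 2 - \frac{X}{3} - \frac{X \left(-1 + X\right)}{3 \left(5 + z\right)}$)
$\sqrt{\left(\left(C{\left(-3,-8 \right)} - 39\right) + 41\right) + 391} = \sqrt{\left(\left(\frac{30 - \left(-8\right)^{2} - -32 + 6 \left(-3\right) - \left(-8\right) \left(-3\right)}{3 \left(5 - 3\right)} - 39\right) + 41\right) + 391} = \sqrt{\left(\left(\frac{30 - 64 + 32 - 18 - 24}{3 \cdot 2} - 39\right) + 41\right) + 391} = \sqrt{\left(\left(\frac{1}{3} \cdot \frac{1}{2} \left(30 - 64 + 32 - 18 - 24\right) - 39\right) + 41\right) + 391} = \sqrt{\left(\left(\frac{1}{3} \cdot \frac{1}{2} \left(-44\right) - 39\right) + 41\right) + 391} = \sqrt{\left(\left(- \frac{22}{3} - 39\right) + 41\right) + 391} = \sqrt{\left(- \frac{139}{3} + 41\right) + 391} = \sqrt{- \frac{16}{3} + 391} = \sqrt{\frac{1157}{3}} = \frac{\sqrt{3471}}{3}$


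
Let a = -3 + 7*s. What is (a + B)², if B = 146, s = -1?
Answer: 18496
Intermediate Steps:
a = -10 (a = -3 + 7*(-1) = -3 - 7 = -10)
(a + B)² = (-10 + 146)² = 136² = 18496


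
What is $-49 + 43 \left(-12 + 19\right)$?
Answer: $252$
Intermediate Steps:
$-49 + 43 \left(-12 + 19\right) = -49 + 43 \cdot 7 = -49 + 301 = 252$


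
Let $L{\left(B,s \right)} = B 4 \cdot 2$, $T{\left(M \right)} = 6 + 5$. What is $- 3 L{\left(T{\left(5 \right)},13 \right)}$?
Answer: $-264$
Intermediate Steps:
$T{\left(M \right)} = 11$
$L{\left(B,s \right)} = 8 B$ ($L{\left(B,s \right)} = 4 B 2 = 8 B$)
$- 3 L{\left(T{\left(5 \right)},13 \right)} = - 3 \cdot 8 \cdot 11 = \left(-3\right) 88 = -264$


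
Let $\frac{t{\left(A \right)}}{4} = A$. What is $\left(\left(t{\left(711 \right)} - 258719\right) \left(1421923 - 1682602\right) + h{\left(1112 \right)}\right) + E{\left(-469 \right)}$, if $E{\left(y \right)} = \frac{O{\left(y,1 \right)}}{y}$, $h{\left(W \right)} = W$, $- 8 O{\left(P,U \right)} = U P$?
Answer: $\frac{533609921895}{8} \approx 6.6701 \cdot 10^{10}$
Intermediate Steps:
$O{\left(P,U \right)} = - \frac{P U}{8}$ ($O{\left(P,U \right)} = - \frac{U P}{8} = - \frac{P U}{8}$)
$E{\left(y \right)} = - \frac{1}{8}$ ($E{\left(y \right)} = \frac{\left(- \frac{1}{8}\right) y 1}{y} = \frac{\left(- \frac{1}{8}\right) y}{y} = - \frac{1}{8}$)
$t{\left(A \right)} = 4 A$
$\left(\left(t{\left(711 \right)} - 258719\right) \left(1421923 - 1682602\right) + h{\left(1112 \right)}\right) + E{\left(-469 \right)} = \left(\left(4 \cdot 711 - 258719\right) \left(1421923 - 1682602\right) + 1112\right) - \frac{1}{8} = \left(\left(2844 - 258719\right) \left(-260679\right) + 1112\right) - \frac{1}{8} = \left(\left(-255875\right) \left(-260679\right) + 1112\right) - \frac{1}{8} = \left(66701239125 + 1112\right) - \frac{1}{8} = 66701240237 - \frac{1}{8} = \frac{533609921895}{8}$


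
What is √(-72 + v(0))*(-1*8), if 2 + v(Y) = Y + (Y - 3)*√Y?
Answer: -8*I*√74 ≈ -68.819*I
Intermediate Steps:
v(Y) = -2 + Y + √Y*(-3 + Y) (v(Y) = -2 + (Y + (Y - 3)*√Y) = -2 + (Y + (-3 + Y)*√Y) = -2 + (Y + √Y*(-3 + Y)) = -2 + Y + √Y*(-3 + Y))
√(-72 + v(0))*(-1*8) = √(-72 + (-2 + 0 + 0^(3/2) - 3*√0))*(-1*8) = √(-72 + (-2 + 0 + 0 - 3*0))*(-8) = √(-72 + (-2 + 0 + 0 + 0))*(-8) = √(-72 - 2)*(-8) = √(-74)*(-8) = (I*√74)*(-8) = -8*I*√74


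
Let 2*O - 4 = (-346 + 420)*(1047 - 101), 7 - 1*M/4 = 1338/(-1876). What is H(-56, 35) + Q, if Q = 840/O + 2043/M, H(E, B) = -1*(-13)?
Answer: 3344702909/42208990 ≈ 79.241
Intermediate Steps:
M = 14470/469 (M = 28 - 5352/(-1876) = 28 - 5352*(-1)/1876 = 28 - 4*(-669/938) = 28 + 1338/469 = 14470/469 ≈ 30.853)
O = 35004 (O = 2 + ((-346 + 420)*(1047 - 101))/2 = 2 + (74*946)/2 = 2 + (1/2)*70004 = 2 + 35002 = 35004)
H(E, B) = 13
Q = 2795986039/42208990 (Q = 840/35004 + 2043/(14470/469) = 840*(1/35004) + 2043*(469/14470) = 70/2917 + 958167/14470 = 2795986039/42208990 ≈ 66.241)
H(-56, 35) + Q = 13 + 2795986039/42208990 = 3344702909/42208990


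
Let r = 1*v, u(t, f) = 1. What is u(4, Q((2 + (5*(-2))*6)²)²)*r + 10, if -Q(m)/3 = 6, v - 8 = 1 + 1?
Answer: 20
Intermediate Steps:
v = 10 (v = 8 + (1 + 1) = 8 + 2 = 10)
Q(m) = -18 (Q(m) = -3*6 = -18)
r = 10 (r = 1*10 = 10)
u(4, Q((2 + (5*(-2))*6)²)²)*r + 10 = 1*10 + 10 = 10 + 10 = 20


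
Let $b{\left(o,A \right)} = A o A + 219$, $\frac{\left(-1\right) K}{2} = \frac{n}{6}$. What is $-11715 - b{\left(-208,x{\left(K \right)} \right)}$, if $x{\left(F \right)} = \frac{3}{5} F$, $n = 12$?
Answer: $- \frac{268398}{25} \approx -10736.0$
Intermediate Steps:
$K = -4$ ($K = - 2 \cdot \frac{12}{6} = - 2 \cdot 12 \cdot \frac{1}{6} = \left(-2\right) 2 = -4$)
$x{\left(F \right)} = \frac{3 F}{5}$ ($x{\left(F \right)} = 3 \cdot \frac{1}{5} F = \frac{3 F}{5}$)
$b{\left(o,A \right)} = 219 + o A^{2}$ ($b{\left(o,A \right)} = o A^{2} + 219 = 219 + o A^{2}$)
$-11715 - b{\left(-208,x{\left(K \right)} \right)} = -11715 - \left(219 - 208 \left(\frac{3}{5} \left(-4\right)\right)^{2}\right) = -11715 - \left(219 - 208 \left(- \frac{12}{5}\right)^{2}\right) = -11715 - \left(219 - \frac{29952}{25}\right) = -11715 - - \frac{24477}{25} = -11715 + \frac{24477}{25} = - \frac{268398}{25}$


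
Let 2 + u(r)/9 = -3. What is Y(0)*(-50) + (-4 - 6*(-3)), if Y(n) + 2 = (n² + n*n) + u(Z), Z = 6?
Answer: 2364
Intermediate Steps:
u(r) = -45 (u(r) = -18 + 9*(-3) = -18 - 27 = -45)
Y(n) = -47 + 2*n² (Y(n) = -2 + ((n² + n*n) - 45) = -2 + ((n² + n²) - 45) = -2 + (2*n² - 45) = -2 + (-45 + 2*n²) = -47 + 2*n²)
Y(0)*(-50) + (-4 - 6*(-3)) = (-47 + 2*0²)*(-50) + (-4 - 6*(-3)) = (-47 + 2*0)*(-50) + (-4 + 18) = (-47 + 0)*(-50) + 14 = -47*(-50) + 14 = 2350 + 14 = 2364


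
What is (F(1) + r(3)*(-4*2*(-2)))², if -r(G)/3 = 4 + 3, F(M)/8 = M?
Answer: 107584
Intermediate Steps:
F(M) = 8*M
r(G) = -21 (r(G) = -3*(4 + 3) = -3*7 = -21)
(F(1) + r(3)*(-4*2*(-2)))² = (8*1 - 21*(-4*2)*(-2))² = (8 - (-168)*(-2))² = (8 - 21*16)² = (8 - 336)² = (-328)² = 107584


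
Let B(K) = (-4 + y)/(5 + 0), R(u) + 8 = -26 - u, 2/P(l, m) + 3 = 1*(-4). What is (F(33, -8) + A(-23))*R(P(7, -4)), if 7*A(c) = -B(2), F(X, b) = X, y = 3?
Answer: -272816/245 ≈ -1113.5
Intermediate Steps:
P(l, m) = -2/7 (P(l, m) = 2/(-3 + 1*(-4)) = 2/(-3 - 4) = 2/(-7) = 2*(-1/7) = -2/7)
R(u) = -34 - u (R(u) = -8 + (-26 - u) = -34 - u)
B(K) = -1/5 (B(K) = (-4 + 3)/(5 + 0) = -1/5)
A(c) = 1/35 (A(c) = (-1*(-1/5))/7 = (1/7)*(1/5) = 1/35)
(F(33, -8) + A(-23))*R(P(7, -4)) = (33 + 1/35)*(-34 - 1*(-2/7)) = 1156*(-34 + 2/7)/35 = (1156/35)*(-236/7) = -272816/245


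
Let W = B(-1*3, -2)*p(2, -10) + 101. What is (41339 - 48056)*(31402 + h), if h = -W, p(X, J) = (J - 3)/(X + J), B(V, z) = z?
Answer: -841082589/4 ≈ -2.1027e+8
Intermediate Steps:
p(X, J) = (-3 + J)/(J + X)
W = 391/4 (W = -2*(-3 - 10)/(-10 + 2) + 101 = -2*(-13)/(-8) + 101 = -(-1)*(-13)/4 + 101 = -2*13/8 + 101 = -13/4 + 101 = 391/4 ≈ 97.750)
h = -391/4 (h = -1*391/4 = -391/4 ≈ -97.750)
(41339 - 48056)*(31402 + h) = (41339 - 48056)*(31402 - 391/4) = -6717*125217/4 = -841082589/4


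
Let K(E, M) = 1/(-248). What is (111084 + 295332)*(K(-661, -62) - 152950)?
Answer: -1927001194002/31 ≈ -6.2161e+10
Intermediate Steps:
K(E, M) = -1/248
(111084 + 295332)*(K(-661, -62) - 152950) = (111084 + 295332)*(-1/248 - 152950) = 406416*(-37931601/248) = -1927001194002/31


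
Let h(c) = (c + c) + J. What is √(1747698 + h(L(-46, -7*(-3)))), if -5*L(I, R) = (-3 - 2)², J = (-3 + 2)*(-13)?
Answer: 3*√194189 ≈ 1322.0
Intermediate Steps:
J = 13 (J = -1*(-13) = 13)
L(I, R) = -5 (L(I, R) = -(-3 - 2)²/5 = -⅕*(-5)² = -⅕*25 = -5)
h(c) = 13 + 2*c (h(c) = (c + c) + 13 = 2*c + 13 = 13 + 2*c)
√(1747698 + h(L(-46, -7*(-3)))) = √(1747698 + (13 + 2*(-5))) = √(1747698 + (13 - 10)) = √(1747698 + 3) = √1747701 = 3*√194189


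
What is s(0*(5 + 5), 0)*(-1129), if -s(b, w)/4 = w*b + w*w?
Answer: 0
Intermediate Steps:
s(b, w) = -4*w² - 4*b*w (s(b, w) = -4*(w*b + w*w) = -4*(b*w + w²) = -4*(w² + b*w) = -4*w² - 4*b*w)
s(0*(5 + 5), 0)*(-1129) = -4*0*(0*(5 + 5) + 0)*(-1129) = -4*0*(0*10 + 0)*(-1129) = -4*0*(0 + 0)*(-1129) = -4*0*0*(-1129) = 0*(-1129) = 0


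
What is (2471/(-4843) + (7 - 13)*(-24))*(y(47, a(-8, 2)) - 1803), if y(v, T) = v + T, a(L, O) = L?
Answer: -1225840644/4843 ≈ -2.5312e+5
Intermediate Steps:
y(v, T) = T + v
(2471/(-4843) + (7 - 13)*(-24))*(y(47, a(-8, 2)) - 1803) = (2471/(-4843) + (7 - 13)*(-24))*((-8 + 47) - 1803) = (2471*(-1/4843) - 6*(-24))*(39 - 1803) = (-2471/4843 + 144)*(-1764) = (694921/4843)*(-1764) = -1225840644/4843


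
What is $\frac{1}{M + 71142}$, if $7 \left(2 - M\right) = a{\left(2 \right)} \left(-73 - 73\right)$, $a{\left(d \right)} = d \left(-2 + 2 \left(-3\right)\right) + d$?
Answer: $\frac{1}{70852} \approx 1.4114 \cdot 10^{-5}$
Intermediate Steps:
$a{\left(d \right)} = - 7 d$ ($a{\left(d \right)} = d \left(-2 - 6\right) + d = d \left(-8\right) + d = - 8 d + d = - 7 d$)
$M = -290$ ($M = 2 - \frac{\left(-7\right) 2 \left(-73 - 73\right)}{7} = 2 - \frac{\left(-14\right) \left(-146\right)}{7} = 2 - 292 = -290$)
$\frac{1}{M + 71142} = \frac{1}{-290 + 71142} = \frac{1}{70852}$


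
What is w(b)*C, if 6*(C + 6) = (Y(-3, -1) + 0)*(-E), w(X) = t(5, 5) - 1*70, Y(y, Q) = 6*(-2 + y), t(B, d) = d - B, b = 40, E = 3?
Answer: -630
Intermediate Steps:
Y(y, Q) = -12 + 6*y
w(X) = -70 (w(X) = (5 - 1*5) - 1*70 = (5 - 5) - 70 = 0 - 70 = -70)
C = 9 (C = -6 + (((-12 + 6*(-3)) + 0)*(-1*3))/6 = -6 + (((-12 - 18) + 0)*(-3))/6 = -6 + ((-30 + 0)*(-3))/6 = -6 + (-30*(-3))/6 = -6 + (⅙)*90 = -6 + 15 = 9)
w(b)*C = -70*9 = -630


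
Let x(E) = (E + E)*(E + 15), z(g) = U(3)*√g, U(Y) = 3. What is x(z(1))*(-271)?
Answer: -29268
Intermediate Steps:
z(g) = 3*√g
x(E) = 2*E*(15 + E) (x(E) = (2*E)*(15 + E) = 2*E*(15 + E))
x(z(1))*(-271) = (2*(3*√1)*(15 + 3*√1))*(-271) = (2*(3*1)*(15 + 3*1))*(-271) = (2*3*(15 + 3))*(-271) = (2*3*18)*(-271) = 108*(-271) = -29268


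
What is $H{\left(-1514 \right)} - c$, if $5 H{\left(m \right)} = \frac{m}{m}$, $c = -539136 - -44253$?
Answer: $\frac{2474416}{5} \approx 4.9488 \cdot 10^{5}$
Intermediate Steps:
$c = -494883$ ($c = -539136 + 44253 = -494883$)
$H{\left(m \right)} = \frac{1}{5}$ ($H{\left(m \right)} = \frac{m \frac{1}{m}}{5} = \frac{1}{5} \cdot 1 = \frac{1}{5}$)
$H{\left(-1514 \right)} - c = \frac{1}{5} - -494883 = \frac{1}{5} + 494883 = \frac{2474416}{5}$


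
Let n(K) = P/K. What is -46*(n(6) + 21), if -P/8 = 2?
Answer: -2530/3 ≈ -843.33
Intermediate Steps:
P = -16 (P = -8*2 = -16)
n(K) = -16/K
-46*(n(6) + 21) = -46*(-16/6 + 21) = -46*(-16*⅙ + 21) = -46*(-8/3 + 21) = -46*55/3 = -2530/3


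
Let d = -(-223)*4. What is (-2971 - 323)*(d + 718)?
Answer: -5303340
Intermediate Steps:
d = 892 (d = -223*(-4) = 892)
(-2971 - 323)*(d + 718) = (-2971 - 323)*(892 + 718) = -3294*1610 = -5303340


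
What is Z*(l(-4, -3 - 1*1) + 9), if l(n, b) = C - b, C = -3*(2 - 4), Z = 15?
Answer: 285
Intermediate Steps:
C = 6 (C = -3*(-2) = 6)
l(n, b) = 6 - b
Z*(l(-4, -3 - 1*1) + 9) = 15*((6 - (-3 - 1*1)) + 9) = 15*((6 - (-3 - 1)) + 9) = 15*((6 - 1*(-4)) + 9) = 15*((6 + 4) + 9) = 15*(10 + 9) = 15*19 = 285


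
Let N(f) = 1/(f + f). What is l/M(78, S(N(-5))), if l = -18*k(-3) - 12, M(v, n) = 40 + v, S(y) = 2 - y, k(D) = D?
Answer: 21/59 ≈ 0.35593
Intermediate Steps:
N(f) = 1/(2*f)
l = 42 (l = -18*(-3) - 12 = 54 - 12 = 42)
l/M(78, S(N(-5))) = 42/(40 + 78) = 42/118 = 42*(1/118) = 21/59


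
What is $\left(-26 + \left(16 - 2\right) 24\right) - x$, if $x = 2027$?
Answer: $-1717$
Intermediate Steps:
$\left(-26 + \left(16 - 2\right) 24\right) - x = \left(-26 + \left(16 - 2\right) 24\right) - 2027 = \left(-26 + 14 \cdot 24\right) - 2027 = \left(-26 + 336\right) - 2027 = 310 - 2027 = -1717$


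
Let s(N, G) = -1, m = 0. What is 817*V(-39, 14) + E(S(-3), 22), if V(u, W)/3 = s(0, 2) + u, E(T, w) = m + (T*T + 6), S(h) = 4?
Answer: -98018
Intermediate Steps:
E(T, w) = 6 + T² (E(T, w) = 0 + (T*T + 6) = 0 + (T² + 6) = 0 + (6 + T²) = 6 + T²)
V(u, W) = -3 + 3*u (V(u, W) = 3*(-1 + u) = -3 + 3*u)
817*V(-39, 14) + E(S(-3), 22) = 817*(-3 + 3*(-39)) + (6 + 4²) = 817*(-3 - 117) + (6 + 16) = 817*(-120) + 22 = -98040 + 22 = -98018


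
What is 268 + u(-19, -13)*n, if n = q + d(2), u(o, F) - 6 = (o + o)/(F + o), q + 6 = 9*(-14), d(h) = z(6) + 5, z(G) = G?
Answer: -9627/16 ≈ -601.69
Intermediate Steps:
d(h) = 11 (d(h) = 6 + 5 = 11)
q = -132 (q = -6 + 9*(-14) = -6 - 126 = -132)
u(o, F) = 6 + 2*o/(F + o) (u(o, F) = 6 + (o + o)/(F + o) = 6 + (2*o)/(F + o) = 6 + 2*o/(F + o))
n = -121 (n = -132 + 11 = -121)
268 + u(-19, -13)*n = 268 + (2*(3*(-13) + 4*(-19))/(-13 - 19))*(-121) = 268 + (2*(-39 - 76)/(-32))*(-121) = 268 + (2*(-1/32)*(-115))*(-121) = 268 + (115/16)*(-121) = 268 - 13915/16 = -9627/16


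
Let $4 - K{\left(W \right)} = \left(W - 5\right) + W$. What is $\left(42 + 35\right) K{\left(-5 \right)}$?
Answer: $1463$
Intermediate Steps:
$K{\left(W \right)} = 9 - 2 W$ ($K{\left(W \right)} = 4 - \left(\left(W - 5\right) + W\right) = 4 - \left(\left(-5 + W\right) + W\right) = 4 - \left(-5 + 2 W\right) = 9 - 2 W$)
$\left(42 + 35\right) K{\left(-5 \right)} = \left(42 + 35\right) \left(9 - -10\right) = 77 \left(9 + 10\right) = 77 \cdot 19 = 1463$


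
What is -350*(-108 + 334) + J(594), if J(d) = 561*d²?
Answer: 197861896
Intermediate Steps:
-350*(-108 + 334) + J(594) = -350*(-108 + 334) + 561*594² = -350*226 + 561*352836 = -79100 + 197940996 = 197861896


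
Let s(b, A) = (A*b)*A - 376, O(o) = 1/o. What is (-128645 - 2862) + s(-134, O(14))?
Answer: -12924601/98 ≈ -1.3188e+5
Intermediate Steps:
s(b, A) = -376 + b*A² (s(b, A) = b*A² - 376 = -376 + b*A²)
(-128645 - 2862) + s(-134, O(14)) = (-128645 - 2862) + (-376 - 134*(1/14)²) = -131507 + (-376 - 134*(1/14)²) = -131507 + (-376 - 134*1/196) = -131507 + (-376 - 67/98) = -131507 - 36915/98 = -12924601/98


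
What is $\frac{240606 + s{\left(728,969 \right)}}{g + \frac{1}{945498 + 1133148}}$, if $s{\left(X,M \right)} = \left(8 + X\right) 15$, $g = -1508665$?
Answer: $- \frac{523082951316}{3135980467589} \approx -0.1668$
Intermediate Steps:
$s{\left(X,M \right)} = 120 + 15 X$
$\frac{240606 + s{\left(728,969 \right)}}{g + \frac{1}{945498 + 1133148}} = \frac{240606 + \left(120 + 15 \cdot 728\right)}{-1508665 + \frac{1}{945498 + 1133148}} = \frac{240606 + \left(120 + 10920\right)}{-1508665 + \frac{1}{2078646}} = \frac{240606 + 11040}{-1508665 + \frac{1}{2078646}} = \frac{251646}{- \frac{3135980467589}{2078646}} = 251646 \left(- \frac{2078646}{3135980467589}\right) = - \frac{523082951316}{3135980467589}$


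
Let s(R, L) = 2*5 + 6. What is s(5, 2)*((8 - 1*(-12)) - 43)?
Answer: -368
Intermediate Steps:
s(R, L) = 16 (s(R, L) = 10 + 6 = 16)
s(5, 2)*((8 - 1*(-12)) - 43) = 16*((8 - 1*(-12)) - 43) = 16*((8 + 12) - 43) = 16*(20 - 43) = 16*(-23) = -368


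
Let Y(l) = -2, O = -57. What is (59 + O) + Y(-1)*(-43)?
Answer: 88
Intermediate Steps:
(59 + O) + Y(-1)*(-43) = (59 - 57) - 2*(-43) = 2 + 86 = 88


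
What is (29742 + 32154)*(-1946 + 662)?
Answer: -79474464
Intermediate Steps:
(29742 + 32154)*(-1946 + 662) = 61896*(-1284) = -79474464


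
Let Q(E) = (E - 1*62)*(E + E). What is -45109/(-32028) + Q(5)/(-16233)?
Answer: 250170119/173303508 ≈ 1.4435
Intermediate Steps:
Q(E) = 2*E*(-62 + E) (Q(E) = (E - 62)*(2*E) = (-62 + E)*(2*E) = 2*E*(-62 + E))
-45109/(-32028) + Q(5)/(-16233) = -45109/(-32028) + (2*5*(-62 + 5))/(-16233) = -45109*(-1/32028) + (2*5*(-57))*(-1/16233) = 45109/32028 - 570*(-1/16233) = 45109/32028 + 190/5411 = 250170119/173303508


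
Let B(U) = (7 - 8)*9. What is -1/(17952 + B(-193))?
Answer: -1/17943 ≈ -5.5732e-5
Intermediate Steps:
B(U) = -9 (B(U) = -1*9 = -9)
-1/(17952 + B(-193)) = -1/(17952 - 9) = -1/17943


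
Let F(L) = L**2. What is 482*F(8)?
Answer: 30848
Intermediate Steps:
482*F(8) = 482*8**2 = 482*64 = 30848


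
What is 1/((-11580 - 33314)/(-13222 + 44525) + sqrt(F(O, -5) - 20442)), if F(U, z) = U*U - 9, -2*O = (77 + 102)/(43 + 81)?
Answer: -86432609510528/1232600807121636711 - 243009696632*I*sqrt(1257786263)/1232600807121636711 ≈ -7.0122e-5 - 0.006992*I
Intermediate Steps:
O = -179/248 (O = -(77 + 102)/(2*(43 + 81)) = -179/(2*124) = -1/2*179/124 = -179/248 ≈ -0.72177)
F(U, z) = -9 + U**2 (F(U, z) = U**2 - 9 = -9 + U**2)
1/((-11580 - 33314)/(-13222 + 44525) + sqrt(F(O, -5) - 20442)) = 1/((-11580 - 33314)/(-13222 + 44525) + sqrt((-9 + (-179/248)**2) - 20442)) = 1/(-44894/31303 + sqrt((-9 + 32041/61504) - 20442)) = 1/(-44894*1/31303 + sqrt(-521495/61504 - 20442)) = 1/(-44894/31303 + sqrt(-1257786263/61504)) = 1/(-44894/31303 + I*sqrt(1257786263)/248)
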